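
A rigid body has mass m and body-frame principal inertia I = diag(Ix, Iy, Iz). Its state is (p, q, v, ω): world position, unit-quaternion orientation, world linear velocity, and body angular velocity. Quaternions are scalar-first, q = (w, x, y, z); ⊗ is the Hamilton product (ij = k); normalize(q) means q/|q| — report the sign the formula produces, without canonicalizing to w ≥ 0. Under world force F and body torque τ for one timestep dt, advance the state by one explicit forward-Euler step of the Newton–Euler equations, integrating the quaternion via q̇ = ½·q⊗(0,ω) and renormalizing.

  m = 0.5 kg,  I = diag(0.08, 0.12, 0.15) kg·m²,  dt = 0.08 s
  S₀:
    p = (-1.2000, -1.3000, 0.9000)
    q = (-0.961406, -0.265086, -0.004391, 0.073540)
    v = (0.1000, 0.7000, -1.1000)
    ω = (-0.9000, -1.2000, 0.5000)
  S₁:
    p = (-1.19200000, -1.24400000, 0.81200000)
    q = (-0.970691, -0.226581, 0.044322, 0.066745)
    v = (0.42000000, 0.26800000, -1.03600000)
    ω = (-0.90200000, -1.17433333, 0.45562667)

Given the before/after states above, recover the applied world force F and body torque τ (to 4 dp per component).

F = (2.0000, -2.7000, 0.4000)
τ = (-0.0200, 0.0700, -0.0400)

rate change Δω = (-0.00200000, 0.02566667, -0.04437333)
ω₀×(Iω₀) = (-0.0180, 0.0315, 0.0432)
τ = I·(Δω/dt) + ω₀×(Iω₀) = (-0.0200, 0.0700, -0.0400)
Δv = v₁−v₀ = (0.32000000, -0.43200000, 0.06400000)
F = m·Δv/dt = (2.0000, -2.7000, 0.4000)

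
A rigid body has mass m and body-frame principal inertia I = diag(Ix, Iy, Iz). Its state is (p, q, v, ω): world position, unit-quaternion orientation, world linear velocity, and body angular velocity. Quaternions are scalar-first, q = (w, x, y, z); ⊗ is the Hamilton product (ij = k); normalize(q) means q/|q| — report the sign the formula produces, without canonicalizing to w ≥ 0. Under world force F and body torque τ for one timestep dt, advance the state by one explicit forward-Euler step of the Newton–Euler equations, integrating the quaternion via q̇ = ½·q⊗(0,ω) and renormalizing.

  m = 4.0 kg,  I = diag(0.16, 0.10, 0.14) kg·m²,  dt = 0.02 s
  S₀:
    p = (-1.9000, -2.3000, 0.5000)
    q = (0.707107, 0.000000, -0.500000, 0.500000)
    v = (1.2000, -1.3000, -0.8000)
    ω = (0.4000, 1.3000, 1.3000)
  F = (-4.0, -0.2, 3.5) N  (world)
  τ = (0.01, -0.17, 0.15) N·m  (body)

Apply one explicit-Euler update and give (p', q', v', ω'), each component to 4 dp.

p + v·dt = (-1.8760, -2.3260, 0.4840)
v' = v + a·dt = (1.1800, -1.3010, -0.7825)
gyro term ω×Iω = (0.0676, 0.0104, -0.0312)
(τ − ω×Iω)/I = (-0.3600, -1.8040, 1.2943)
new body rate ω' = (0.3928, 1.2639, 1.3259)
Hamilton product q⊗(0,ω) = (0.0000000, -1.0171572, 1.1192391, 1.1192391)
q + ½dt·q⊗(0,ω), renormalized = (0.7070, -0.0102, -0.4887, 0.5111)

p' = (-1.8760, -2.3260, 0.4840)
q' = (0.7070, -0.0102, -0.4887, 0.5111)
v' = (1.1800, -1.3010, -0.7825)
ω' = (0.3928, 1.2639, 1.3259)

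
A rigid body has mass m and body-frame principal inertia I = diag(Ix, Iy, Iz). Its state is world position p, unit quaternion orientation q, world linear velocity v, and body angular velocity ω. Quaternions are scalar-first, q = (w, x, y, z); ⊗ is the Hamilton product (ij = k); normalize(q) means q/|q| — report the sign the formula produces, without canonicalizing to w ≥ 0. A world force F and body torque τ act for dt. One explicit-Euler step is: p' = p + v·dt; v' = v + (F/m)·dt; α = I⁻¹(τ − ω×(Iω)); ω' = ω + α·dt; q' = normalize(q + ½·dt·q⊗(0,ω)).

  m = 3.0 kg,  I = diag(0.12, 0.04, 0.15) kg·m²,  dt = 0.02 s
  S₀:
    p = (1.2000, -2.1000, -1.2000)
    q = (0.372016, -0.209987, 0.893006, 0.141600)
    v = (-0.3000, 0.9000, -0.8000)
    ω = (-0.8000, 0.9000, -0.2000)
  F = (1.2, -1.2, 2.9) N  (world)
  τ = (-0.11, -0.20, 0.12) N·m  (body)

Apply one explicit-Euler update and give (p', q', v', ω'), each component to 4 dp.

linear accel F/m = (0.4000, -0.4000, 0.9667)
p + v·dt = (1.1940, -2.0820, -1.2160)
v + (F/m)dt = (-0.2920, 0.8920, -0.7807)
(τ − ω×Iω)/I = (-0.7517, -4.8800, 0.4160)
new body rate ω' = (-0.8150, 0.8024, -0.1917)
Hamilton product q⊗(0,ω) = (-0.9433750, -0.6036540, 0.1795370, 0.4510133)
q + ½dt·q⊗(0,ω), renormalized = (0.3626, -0.2160, 0.8947, 0.1461)

p' = (1.1940, -2.0820, -1.2160)
q' = (0.3626, -0.2160, 0.8947, 0.1461)
v' = (-0.2920, 0.8920, -0.7807)
ω' = (-0.8150, 0.8024, -0.1917)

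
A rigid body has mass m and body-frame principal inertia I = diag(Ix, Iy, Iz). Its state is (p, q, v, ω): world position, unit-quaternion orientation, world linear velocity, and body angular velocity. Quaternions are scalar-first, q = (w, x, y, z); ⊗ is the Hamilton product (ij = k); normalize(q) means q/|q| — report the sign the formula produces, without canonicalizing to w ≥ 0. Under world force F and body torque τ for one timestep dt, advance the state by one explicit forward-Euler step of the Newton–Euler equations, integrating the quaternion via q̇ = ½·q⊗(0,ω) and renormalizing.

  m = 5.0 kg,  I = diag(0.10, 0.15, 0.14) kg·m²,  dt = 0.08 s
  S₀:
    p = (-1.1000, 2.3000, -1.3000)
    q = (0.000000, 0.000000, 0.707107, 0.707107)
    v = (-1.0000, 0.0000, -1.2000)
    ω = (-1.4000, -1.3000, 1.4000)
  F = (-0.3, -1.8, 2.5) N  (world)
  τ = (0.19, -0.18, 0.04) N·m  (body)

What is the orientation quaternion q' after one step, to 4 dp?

2q̇ = q⊗(0,ω) = (-0.0707107, 1.9091889, -0.9899498, 0.9899498)
q + ½dt·q⊗(0,ω), renormalized = (-0.0028, 0.0760, 0.6645, 0.7434)

q' = (-0.0028, 0.0760, 0.6645, 0.7434)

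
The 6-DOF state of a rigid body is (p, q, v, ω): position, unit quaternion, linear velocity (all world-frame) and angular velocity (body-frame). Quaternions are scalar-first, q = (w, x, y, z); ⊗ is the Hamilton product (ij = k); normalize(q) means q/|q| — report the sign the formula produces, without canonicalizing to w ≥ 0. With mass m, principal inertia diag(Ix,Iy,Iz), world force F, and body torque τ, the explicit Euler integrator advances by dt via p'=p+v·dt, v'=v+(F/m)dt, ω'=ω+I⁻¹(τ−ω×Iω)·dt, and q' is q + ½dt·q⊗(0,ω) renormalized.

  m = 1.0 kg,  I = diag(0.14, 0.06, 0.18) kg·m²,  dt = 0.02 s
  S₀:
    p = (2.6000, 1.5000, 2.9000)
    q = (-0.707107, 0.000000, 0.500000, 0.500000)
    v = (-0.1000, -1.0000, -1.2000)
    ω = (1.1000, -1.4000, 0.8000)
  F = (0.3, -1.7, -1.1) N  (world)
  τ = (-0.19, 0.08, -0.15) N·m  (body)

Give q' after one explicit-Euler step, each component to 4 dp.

q⊗(0,ω) = (0.3000000, 0.3221823, 1.5399498, -1.1156856)
q' = normalize(q + ½dt·q⊗(0,ω)) = (-0.7040, 0.0032, 0.5153, 0.4887)

q' = (-0.7040, 0.0032, 0.5153, 0.4887)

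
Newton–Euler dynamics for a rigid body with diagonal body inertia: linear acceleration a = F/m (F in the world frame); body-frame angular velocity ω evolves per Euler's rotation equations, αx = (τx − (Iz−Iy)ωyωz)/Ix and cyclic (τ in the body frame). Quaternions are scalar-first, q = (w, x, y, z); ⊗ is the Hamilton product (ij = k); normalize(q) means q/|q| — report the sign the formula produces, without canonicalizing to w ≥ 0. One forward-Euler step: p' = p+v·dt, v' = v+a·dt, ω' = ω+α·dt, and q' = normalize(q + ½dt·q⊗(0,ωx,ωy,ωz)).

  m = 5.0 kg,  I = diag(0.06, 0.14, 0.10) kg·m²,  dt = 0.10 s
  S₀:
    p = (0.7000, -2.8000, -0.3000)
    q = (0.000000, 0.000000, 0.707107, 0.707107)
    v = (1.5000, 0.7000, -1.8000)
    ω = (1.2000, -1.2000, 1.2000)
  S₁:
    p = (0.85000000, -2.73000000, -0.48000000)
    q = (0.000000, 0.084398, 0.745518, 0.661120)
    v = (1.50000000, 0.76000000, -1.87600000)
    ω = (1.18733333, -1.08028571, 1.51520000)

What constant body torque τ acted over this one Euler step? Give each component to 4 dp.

τ = (0.0500, 0.1100, 0.2000)

Δω = ω₁−ω₀ = (-0.01266667, 0.11971429, 0.31520000)
applied torque τ = (0.0500, 0.1100, 0.2000)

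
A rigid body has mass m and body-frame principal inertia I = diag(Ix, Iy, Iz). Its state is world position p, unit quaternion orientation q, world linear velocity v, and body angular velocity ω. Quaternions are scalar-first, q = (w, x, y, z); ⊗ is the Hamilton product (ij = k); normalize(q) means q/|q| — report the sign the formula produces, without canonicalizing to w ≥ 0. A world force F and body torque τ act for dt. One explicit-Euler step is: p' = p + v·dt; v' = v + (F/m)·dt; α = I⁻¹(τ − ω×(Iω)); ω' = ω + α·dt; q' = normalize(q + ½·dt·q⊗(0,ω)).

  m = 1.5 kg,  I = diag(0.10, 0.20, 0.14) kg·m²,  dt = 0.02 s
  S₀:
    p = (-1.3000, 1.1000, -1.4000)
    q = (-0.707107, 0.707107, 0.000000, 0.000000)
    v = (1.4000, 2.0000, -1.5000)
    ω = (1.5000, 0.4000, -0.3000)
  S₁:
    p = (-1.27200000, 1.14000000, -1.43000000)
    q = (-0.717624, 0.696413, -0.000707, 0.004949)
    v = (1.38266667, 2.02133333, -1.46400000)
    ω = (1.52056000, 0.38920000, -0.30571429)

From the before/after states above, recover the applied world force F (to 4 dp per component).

Δv = v₁−v₀ = (-0.01733333, 0.02133333, 0.03600000)
F = m·Δv/dt = (-1.3000, 1.6000, 2.7000)

F = (-1.3000, 1.6000, 2.7000)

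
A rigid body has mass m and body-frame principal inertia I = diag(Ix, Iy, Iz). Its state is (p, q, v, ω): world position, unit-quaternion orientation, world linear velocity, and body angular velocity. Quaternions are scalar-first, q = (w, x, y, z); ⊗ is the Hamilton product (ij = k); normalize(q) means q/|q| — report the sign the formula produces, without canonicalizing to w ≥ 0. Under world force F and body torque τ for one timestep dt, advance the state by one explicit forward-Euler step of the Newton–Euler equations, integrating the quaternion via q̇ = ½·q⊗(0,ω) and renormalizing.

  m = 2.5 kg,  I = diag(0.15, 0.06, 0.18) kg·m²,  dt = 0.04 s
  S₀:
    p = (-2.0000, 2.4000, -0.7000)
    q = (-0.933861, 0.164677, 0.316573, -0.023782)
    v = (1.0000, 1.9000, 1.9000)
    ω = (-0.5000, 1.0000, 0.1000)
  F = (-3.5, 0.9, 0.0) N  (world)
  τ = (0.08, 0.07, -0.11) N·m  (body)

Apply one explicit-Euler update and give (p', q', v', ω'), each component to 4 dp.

p' = (-1.9600, 2.4760, -0.6240)
q' = (-0.9383, 0.1751, 0.2977, -0.0192)
v' = (0.9440, 1.9144, 1.9000)
ω' = (-0.4819, 1.0457, 0.0656)

(τ − ω×Iω)/I = (0.4533, 1.1417, -0.8611)
ω' = ω + α·dt = (-0.4819, 1.0457, 0.0656)
q⊗(0,ω) = (-0.2318563, 0.5223698, -0.9384377, 0.2295774)
q' = normalize(q + ½dt·q⊗(0,ω)) = (-0.9383, 0.1751, 0.2977, -0.0192)
linear accel F/m = (-1.4000, 0.3600, 0.0000)
p + v·dt = (-1.9600, 2.4760, -0.6240)
v + (F/m)dt = (0.9440, 1.9144, 1.9000)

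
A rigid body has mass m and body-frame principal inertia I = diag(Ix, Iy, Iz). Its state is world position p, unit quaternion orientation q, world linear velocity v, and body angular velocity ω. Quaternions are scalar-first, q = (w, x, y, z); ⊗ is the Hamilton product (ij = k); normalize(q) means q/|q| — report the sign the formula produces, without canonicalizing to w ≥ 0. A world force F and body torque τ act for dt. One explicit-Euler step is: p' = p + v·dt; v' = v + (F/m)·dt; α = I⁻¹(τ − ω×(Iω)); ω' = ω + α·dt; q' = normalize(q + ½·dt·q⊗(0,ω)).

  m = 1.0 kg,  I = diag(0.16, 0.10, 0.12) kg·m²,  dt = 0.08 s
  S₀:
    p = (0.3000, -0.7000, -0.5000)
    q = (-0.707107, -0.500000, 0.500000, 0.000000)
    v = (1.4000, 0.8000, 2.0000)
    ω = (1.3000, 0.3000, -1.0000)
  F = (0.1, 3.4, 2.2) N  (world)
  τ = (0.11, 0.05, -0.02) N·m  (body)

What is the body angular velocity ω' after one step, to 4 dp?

ω' = (1.3580, 0.3816, -0.9977)

precession coupling ω×(Iω) = (-0.0060, -0.0520, -0.0234)
(τ − ω×Iω)/I = (0.7250, 1.0200, 0.0283)
ω + α·dt = (1.3580, 0.3816, -0.9977)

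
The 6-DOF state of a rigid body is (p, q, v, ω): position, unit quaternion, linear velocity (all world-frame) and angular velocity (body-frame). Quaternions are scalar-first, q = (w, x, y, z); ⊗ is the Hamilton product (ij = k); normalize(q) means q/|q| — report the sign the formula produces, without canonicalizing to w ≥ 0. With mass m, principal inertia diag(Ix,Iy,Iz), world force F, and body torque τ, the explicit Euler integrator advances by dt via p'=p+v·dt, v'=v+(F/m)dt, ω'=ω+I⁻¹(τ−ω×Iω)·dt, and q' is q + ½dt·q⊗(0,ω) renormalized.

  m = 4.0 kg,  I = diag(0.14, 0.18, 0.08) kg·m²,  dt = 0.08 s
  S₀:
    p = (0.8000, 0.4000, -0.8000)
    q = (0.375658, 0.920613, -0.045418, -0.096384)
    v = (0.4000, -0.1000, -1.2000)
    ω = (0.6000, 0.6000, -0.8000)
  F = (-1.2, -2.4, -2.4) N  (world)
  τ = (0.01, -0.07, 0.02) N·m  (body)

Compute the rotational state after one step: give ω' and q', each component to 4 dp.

ω' = (0.5783, 0.5817, -0.7944)
q' = (0.3512, 0.9324, -0.0092, -0.0851)

gyro term ω×Iω = (0.0480, -0.0288, 0.0144)
angular accel α = (-0.2714, -0.2289, 0.0700)
ω' = ω + α·dt = (0.5783, 0.5817, -0.7944)
2q̇ = q⊗(0,ω) = (-0.6022242, 0.3195596, 0.9040548, 0.2790922)
q + ½dt·q⊗(0,ω), renormalized = (0.3512, 0.9324, -0.0092, -0.0851)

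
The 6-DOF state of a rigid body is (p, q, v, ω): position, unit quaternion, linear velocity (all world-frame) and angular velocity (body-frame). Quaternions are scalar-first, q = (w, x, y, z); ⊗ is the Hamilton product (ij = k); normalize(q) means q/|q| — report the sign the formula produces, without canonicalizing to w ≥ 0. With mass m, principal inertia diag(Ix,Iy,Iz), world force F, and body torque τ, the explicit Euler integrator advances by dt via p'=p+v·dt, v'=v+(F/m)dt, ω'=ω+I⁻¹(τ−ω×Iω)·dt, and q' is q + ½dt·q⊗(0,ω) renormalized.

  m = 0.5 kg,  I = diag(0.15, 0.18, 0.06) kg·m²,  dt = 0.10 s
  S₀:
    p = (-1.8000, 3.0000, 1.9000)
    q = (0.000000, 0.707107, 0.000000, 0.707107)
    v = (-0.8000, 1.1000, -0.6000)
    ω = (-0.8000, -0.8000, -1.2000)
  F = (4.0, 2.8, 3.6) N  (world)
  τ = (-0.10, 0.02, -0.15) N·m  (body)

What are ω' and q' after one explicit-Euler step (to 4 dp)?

(τ − ω×Iω)/I = (0.1013, -0.3689, -2.8200)
ω + α·dt = (-0.7899, -0.8369, -1.4820)
Hamilton product q⊗(0,ω) = (1.4142140, 0.5656856, 0.2828428, -0.5656856)
q + ½dt·q⊗(0,ω), renormalized = (0.0705, 0.7329, 0.0141, 0.6765)

ω' = (-0.7899, -0.8369, -1.4820)
q' = (0.0705, 0.7329, 0.0141, 0.6765)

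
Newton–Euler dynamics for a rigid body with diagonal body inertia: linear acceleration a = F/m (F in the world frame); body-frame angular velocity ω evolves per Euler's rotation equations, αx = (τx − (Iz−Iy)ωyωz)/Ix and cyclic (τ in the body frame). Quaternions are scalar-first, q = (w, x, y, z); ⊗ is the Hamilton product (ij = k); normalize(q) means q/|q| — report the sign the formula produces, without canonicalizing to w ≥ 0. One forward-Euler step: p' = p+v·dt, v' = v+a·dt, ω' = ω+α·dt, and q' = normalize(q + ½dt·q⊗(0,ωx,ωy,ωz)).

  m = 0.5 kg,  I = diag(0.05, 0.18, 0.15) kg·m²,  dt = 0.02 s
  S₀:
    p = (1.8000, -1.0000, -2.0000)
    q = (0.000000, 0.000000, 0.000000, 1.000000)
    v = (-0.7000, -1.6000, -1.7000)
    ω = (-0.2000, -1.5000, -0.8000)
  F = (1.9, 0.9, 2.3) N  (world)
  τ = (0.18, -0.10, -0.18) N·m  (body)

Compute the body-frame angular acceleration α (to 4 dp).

ω×(Iω) gyroscopic = (-0.0360, -0.0160, 0.0390)
(τ − ω×Iω)/I = (4.3200, -0.4667, -1.4600)

α = (4.3200, -0.4667, -1.4600)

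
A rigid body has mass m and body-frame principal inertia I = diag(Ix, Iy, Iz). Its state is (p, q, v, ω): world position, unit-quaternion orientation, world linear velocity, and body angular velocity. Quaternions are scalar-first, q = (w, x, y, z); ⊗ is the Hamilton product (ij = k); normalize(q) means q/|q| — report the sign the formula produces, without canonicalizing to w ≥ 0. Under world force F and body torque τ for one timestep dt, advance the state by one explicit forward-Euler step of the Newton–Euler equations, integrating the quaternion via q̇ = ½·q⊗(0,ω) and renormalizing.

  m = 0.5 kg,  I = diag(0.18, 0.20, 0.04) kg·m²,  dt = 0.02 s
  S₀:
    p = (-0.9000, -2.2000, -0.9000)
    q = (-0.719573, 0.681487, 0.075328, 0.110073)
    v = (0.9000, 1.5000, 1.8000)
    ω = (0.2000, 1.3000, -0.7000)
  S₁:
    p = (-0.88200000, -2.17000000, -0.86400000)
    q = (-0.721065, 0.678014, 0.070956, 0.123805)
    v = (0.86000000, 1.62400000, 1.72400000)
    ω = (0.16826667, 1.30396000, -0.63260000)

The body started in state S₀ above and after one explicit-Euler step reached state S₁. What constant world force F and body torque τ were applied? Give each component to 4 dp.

rate change Δω = (-0.03173333, 0.00396000, 0.06740000)
I·α + gyro = (-0.1400, 0.0200, 0.1400)
v₁ − v₀ = (-0.04000000, 0.12400000, -0.07600000)
F = m·Δv/dt = (-1.0000, 3.1000, -1.9000)

F = (-1.0000, 3.1000, -1.9000)
τ = (-0.1400, 0.0200, 0.1400)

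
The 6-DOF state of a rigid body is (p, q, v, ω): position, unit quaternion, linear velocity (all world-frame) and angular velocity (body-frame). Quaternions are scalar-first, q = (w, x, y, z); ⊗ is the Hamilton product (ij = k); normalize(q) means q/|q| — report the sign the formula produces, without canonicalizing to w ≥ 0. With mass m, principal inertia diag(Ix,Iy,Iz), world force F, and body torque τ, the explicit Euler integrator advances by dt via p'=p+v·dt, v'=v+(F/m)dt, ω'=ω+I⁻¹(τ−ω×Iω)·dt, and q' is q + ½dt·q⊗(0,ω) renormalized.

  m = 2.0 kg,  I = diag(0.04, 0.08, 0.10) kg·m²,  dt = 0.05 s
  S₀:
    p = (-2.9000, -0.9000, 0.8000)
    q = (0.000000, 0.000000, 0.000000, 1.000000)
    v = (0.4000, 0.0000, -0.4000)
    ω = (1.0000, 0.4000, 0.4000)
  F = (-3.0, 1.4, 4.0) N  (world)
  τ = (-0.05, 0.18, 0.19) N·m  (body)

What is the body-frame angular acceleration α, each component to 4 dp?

α = (-1.3300, 2.5500, 1.7400)

precession coupling ω×(Iω) = (0.0032, -0.0240, 0.0160)
angular accel α = (-1.3300, 2.5500, 1.7400)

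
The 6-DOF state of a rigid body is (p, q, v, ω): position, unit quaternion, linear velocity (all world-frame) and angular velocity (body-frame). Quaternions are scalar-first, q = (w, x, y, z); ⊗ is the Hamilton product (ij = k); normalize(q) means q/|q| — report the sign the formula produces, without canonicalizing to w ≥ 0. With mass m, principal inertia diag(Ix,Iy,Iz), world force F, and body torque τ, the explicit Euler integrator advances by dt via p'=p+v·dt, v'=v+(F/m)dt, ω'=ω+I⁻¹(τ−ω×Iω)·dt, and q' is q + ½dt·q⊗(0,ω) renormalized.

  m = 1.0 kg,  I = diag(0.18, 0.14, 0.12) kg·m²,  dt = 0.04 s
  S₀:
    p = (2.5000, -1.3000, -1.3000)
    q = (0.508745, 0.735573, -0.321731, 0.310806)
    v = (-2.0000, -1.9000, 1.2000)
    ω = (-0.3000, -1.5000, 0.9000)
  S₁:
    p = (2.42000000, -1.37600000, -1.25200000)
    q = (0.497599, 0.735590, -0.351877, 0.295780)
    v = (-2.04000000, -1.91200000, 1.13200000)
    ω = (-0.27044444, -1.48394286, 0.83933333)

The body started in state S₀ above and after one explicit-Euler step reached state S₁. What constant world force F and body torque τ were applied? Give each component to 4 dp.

F = (-1.0000, -0.3000, -1.7000)
τ = (0.1600, 0.0400, -0.2000)

Δv = v₁−v₀ = (-0.04000000, -0.01200000, -0.06800000)
applied force F = (-1.0000, -0.3000, -1.7000)
Δω = ω₁−ω₀ = (0.02955556, 0.01605714, -0.06066667)
precession coupling = (0.0270, -0.0162, -0.0180)
I·α + gyro = (0.1600, 0.0400, -0.2000)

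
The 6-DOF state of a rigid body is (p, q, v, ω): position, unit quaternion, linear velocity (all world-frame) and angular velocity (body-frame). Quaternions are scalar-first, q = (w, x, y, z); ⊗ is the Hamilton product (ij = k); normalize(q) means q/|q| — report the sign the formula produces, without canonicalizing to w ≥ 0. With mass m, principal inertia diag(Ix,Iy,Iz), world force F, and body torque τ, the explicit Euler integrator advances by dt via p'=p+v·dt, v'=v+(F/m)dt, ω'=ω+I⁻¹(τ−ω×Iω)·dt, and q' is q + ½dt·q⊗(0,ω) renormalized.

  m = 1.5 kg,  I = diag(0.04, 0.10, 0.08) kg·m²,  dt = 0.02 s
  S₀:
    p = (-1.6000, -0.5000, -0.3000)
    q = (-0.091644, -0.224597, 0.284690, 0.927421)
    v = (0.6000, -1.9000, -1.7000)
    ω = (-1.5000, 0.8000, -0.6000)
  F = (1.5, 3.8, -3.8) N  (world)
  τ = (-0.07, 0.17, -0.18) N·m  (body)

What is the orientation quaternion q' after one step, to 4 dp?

Hamilton product q⊗(0,ω) = (-0.0081949, -0.7752848, -1.5992049, 0.3023438)
q + ½dt·q⊗(0,ω), renormalized = (-0.0917, -0.2323, 0.2687, 0.9303)

q' = (-0.0917, -0.2323, 0.2687, 0.9303)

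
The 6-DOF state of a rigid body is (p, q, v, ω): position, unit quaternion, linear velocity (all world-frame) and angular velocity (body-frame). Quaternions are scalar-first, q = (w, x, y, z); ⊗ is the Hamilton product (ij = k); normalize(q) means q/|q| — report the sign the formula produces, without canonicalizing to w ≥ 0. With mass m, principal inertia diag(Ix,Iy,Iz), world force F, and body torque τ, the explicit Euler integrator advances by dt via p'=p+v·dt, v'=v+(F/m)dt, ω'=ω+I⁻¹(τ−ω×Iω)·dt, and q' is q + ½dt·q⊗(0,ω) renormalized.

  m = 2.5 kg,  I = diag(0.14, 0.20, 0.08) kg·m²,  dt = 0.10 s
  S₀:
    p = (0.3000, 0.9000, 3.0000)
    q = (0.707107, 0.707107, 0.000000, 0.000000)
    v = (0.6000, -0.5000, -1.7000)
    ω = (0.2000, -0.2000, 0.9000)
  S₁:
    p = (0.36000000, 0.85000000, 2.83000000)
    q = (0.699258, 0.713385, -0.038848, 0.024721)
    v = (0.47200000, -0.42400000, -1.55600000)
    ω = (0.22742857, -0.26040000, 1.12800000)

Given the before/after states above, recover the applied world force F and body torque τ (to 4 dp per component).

velocity change Δv = (-0.12800000, 0.07600000, 0.14400000)
F = m·Δv/dt = (-3.2000, 1.9000, 3.6000)
Δω = ω₁−ω₀ = (0.02742857, -0.06040000, 0.22800000)
precession coupling = (0.0216, 0.0108, -0.0024)
τ = I·(Δω/dt) + ω₀×(Iω₀) = (0.0600, -0.1100, 0.1800)

F = (-3.2000, 1.9000, 3.6000)
τ = (0.0600, -0.1100, 0.1800)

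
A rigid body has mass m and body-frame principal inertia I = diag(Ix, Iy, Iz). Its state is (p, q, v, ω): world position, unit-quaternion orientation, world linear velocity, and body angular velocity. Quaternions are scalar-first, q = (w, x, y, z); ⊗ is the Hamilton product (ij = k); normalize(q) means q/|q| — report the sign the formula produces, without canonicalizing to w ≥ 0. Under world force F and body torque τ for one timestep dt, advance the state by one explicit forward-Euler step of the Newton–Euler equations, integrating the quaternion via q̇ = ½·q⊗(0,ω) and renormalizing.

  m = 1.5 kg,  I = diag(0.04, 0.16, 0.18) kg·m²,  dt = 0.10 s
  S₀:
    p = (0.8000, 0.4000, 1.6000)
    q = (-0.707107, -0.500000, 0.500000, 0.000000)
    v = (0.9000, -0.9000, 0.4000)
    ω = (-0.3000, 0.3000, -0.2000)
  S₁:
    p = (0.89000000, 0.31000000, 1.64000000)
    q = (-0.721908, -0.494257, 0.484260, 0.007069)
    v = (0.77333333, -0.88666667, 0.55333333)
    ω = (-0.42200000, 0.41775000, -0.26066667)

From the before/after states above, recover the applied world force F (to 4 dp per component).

F = (-1.9000, 0.2000, 2.3000)

velocity change Δv = (-0.12666667, 0.01333333, 0.15333333)
m·(v₁−v₀)/dt = (-1.9000, 0.2000, 2.3000)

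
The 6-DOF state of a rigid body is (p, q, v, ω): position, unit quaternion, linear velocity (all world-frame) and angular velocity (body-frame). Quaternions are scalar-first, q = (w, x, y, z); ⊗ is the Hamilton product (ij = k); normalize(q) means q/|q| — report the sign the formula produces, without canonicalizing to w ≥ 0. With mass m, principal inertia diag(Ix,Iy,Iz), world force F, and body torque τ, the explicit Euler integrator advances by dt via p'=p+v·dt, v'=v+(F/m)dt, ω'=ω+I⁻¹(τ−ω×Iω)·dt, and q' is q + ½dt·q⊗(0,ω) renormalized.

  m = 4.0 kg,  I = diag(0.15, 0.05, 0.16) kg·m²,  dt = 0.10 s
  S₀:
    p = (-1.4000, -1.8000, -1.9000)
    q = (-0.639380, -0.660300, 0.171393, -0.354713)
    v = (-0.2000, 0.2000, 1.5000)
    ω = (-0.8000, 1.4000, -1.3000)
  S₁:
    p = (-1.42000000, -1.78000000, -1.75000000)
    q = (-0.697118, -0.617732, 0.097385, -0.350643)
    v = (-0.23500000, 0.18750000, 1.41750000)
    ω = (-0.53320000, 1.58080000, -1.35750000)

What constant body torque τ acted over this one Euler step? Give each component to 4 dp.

τ = (0.2000, 0.0800, 0.0200)

ω₁ − ω₀ = (0.26680000, 0.18080000, -0.05750000)
applied torque τ = (0.2000, 0.0800, 0.0200)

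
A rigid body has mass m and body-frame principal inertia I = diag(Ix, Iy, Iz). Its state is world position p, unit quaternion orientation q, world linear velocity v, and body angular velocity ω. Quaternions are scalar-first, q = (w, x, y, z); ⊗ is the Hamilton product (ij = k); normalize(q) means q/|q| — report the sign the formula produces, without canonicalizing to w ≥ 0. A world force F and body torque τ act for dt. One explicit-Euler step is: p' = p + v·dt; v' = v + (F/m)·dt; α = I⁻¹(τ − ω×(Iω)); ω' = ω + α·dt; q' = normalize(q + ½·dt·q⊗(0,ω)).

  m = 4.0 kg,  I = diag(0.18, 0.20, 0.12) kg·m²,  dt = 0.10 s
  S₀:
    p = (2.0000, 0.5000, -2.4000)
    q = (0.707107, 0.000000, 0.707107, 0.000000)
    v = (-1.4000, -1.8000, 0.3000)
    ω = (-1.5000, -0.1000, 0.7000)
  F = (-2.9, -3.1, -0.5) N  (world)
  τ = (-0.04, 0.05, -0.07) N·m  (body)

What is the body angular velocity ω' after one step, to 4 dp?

precession coupling ω×(Iω) = (0.0056, -0.0630, 0.0030)
angular accel α = (-0.2533, 0.5650, -0.6083)
new body rate ω' = (-1.5253, -0.0435, 0.6392)

ω' = (-1.5253, -0.0435, 0.6392)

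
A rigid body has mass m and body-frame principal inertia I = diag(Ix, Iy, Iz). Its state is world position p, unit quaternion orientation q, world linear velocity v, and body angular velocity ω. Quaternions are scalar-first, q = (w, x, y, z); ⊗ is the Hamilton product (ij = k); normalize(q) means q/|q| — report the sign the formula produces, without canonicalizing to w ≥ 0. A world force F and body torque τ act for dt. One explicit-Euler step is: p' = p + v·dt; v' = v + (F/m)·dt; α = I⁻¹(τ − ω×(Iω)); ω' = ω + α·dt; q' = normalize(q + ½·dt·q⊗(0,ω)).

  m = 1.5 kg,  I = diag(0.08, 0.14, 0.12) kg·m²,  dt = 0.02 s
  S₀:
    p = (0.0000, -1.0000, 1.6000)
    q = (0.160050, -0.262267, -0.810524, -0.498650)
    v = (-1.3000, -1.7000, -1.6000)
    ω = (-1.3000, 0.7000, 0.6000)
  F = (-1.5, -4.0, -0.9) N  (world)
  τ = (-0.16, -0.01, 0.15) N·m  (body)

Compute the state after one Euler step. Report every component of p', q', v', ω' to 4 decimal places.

p' = (-0.0260, -1.0340, 1.5680)
q' = (0.1653, -0.2657, -0.8012, -0.5100)
v' = (-1.3200, -1.7533, -1.6120)
ω' = (-1.3379, 0.6941, 0.6341)

angular accel α = (-1.8950, -0.2943, 1.7050)
ω' = ω + α·dt = (-1.3379, 0.6941, 0.6341)
q⊗(0,ω) = (0.5256097, -0.3453244, 0.9176402, -1.1412381)
q' = normalize(q + ½dt·q⊗(0,ω)) = (0.1653, -0.2657, -0.8012, -0.5100)
p' = p + v·dt = (-0.0260, -1.0340, 1.5680)
new velocity v' = (-1.3200, -1.7533, -1.6120)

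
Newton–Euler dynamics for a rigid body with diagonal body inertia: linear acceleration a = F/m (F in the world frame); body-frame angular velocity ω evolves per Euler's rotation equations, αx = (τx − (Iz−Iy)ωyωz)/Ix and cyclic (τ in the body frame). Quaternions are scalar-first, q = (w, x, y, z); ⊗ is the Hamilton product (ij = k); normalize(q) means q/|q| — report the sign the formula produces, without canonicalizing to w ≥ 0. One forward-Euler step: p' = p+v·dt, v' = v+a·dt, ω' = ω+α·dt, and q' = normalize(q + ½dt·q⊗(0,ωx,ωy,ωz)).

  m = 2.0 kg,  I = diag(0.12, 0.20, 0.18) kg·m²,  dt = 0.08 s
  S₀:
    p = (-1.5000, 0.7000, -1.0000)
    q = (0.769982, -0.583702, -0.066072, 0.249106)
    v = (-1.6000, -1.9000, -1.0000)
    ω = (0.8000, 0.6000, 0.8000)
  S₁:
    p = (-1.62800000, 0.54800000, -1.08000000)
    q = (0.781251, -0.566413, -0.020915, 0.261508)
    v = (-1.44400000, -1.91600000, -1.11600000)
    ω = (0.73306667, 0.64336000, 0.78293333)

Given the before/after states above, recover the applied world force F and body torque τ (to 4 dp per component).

rate change Δω = (-0.06693333, 0.04336000, -0.01706667)
gyro term ω₀×Iω₀ = (-0.0096, -0.0384, 0.0384)
I·α + gyro = (-0.1100, 0.0700, 0.0000)
Δv = v₁−v₀ = (0.15600000, -0.01600000, -0.11600000)
m·(v₁−v₀)/dt = (3.9000, -0.4000, -2.9000)

F = (3.9000, -0.4000, -2.9000)
τ = (-0.1100, 0.0700, 0.0000)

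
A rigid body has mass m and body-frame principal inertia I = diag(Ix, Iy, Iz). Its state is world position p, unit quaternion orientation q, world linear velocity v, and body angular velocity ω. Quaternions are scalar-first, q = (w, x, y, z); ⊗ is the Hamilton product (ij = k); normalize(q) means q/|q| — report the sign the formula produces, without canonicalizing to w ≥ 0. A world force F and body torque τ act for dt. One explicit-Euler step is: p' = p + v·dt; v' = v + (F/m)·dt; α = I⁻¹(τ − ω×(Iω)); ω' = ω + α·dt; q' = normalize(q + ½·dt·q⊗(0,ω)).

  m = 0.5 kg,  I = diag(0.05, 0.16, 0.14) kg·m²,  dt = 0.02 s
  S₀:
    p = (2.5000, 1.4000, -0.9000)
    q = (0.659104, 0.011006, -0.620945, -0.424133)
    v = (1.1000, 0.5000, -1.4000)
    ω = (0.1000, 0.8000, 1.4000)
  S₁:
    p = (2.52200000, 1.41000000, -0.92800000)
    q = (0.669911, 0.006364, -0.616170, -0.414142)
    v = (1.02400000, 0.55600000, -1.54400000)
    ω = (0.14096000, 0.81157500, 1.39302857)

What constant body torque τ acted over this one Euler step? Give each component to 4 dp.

ω₁ − ω₀ = (0.04096000, 0.01157500, -0.00697143)
τ = I·(Δω/dt) + ω₀×(Iω₀) = (0.0800, 0.0800, -0.0400)

τ = (0.0800, 0.0800, -0.0400)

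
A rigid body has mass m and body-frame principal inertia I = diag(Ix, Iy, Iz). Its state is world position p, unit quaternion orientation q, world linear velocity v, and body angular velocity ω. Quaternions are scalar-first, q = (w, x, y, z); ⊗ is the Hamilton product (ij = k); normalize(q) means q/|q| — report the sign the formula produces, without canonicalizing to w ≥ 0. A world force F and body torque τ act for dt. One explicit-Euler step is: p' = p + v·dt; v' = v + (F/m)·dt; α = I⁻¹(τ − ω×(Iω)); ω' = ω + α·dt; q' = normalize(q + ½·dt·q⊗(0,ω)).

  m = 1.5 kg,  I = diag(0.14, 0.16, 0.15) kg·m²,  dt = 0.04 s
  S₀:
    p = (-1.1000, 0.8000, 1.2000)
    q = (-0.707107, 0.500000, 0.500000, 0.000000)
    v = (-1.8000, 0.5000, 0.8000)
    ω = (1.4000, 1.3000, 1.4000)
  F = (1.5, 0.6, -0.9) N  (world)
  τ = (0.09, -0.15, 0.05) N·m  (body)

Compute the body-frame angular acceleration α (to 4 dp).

precession coupling ω×(Iω) = (-0.0182, -0.0196, 0.0364)
α = I⁻¹(τ − ω×Iω) = (0.7729, -0.8150, 0.0907)

α = (0.7729, -0.8150, 0.0907)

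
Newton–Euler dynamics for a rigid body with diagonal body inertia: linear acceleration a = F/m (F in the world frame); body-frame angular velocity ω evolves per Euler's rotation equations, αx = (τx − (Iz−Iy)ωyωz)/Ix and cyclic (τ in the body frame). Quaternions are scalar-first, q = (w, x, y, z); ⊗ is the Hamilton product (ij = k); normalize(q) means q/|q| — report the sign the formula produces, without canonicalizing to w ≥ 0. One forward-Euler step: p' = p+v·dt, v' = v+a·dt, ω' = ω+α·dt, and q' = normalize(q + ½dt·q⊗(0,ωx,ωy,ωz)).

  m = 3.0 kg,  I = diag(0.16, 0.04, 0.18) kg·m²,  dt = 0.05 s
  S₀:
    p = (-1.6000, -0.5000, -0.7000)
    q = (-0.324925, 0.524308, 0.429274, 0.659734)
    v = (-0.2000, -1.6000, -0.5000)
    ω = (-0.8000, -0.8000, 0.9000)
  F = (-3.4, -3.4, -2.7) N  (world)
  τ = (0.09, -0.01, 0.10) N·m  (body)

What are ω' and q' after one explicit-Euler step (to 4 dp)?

ω' = (-0.7404, -0.8305, 0.9491)
q' = (-0.3205, 0.5533, 0.4105, 0.6501)

ω×(Iω) gyroscopic = (-0.1008, 0.0144, -0.0768)
α = I⁻¹(τ − ω×Iω) = (1.1925, -0.6100, 0.9822)
new body rate ω' = (-0.7404, -0.8305, 0.9491)
Hamilton product q⊗(0,ω) = (0.1691050, 1.1740738, -0.7397244, -0.3684597)
updated quaternion q' = (-0.3205, 0.5533, 0.4105, 0.6501)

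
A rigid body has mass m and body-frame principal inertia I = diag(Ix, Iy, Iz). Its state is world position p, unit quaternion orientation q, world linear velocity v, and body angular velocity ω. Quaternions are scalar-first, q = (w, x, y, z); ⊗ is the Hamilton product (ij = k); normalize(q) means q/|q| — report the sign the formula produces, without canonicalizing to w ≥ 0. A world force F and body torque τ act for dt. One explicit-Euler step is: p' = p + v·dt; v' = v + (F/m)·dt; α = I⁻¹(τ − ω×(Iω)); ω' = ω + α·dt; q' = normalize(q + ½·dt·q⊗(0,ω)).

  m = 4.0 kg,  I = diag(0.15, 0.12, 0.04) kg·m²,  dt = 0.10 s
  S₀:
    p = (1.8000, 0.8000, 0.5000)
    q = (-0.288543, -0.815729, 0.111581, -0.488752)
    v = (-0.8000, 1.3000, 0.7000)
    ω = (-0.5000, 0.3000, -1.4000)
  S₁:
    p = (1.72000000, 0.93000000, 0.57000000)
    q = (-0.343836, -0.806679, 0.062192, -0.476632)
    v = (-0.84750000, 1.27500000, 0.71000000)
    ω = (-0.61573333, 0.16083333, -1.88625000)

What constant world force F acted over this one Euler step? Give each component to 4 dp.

v₁ − v₀ = (-0.04750000, -0.02500000, 0.01000000)
F = m·Δv/dt = (-1.9000, -1.0000, 0.4000)

F = (-1.9000, -1.0000, 0.4000)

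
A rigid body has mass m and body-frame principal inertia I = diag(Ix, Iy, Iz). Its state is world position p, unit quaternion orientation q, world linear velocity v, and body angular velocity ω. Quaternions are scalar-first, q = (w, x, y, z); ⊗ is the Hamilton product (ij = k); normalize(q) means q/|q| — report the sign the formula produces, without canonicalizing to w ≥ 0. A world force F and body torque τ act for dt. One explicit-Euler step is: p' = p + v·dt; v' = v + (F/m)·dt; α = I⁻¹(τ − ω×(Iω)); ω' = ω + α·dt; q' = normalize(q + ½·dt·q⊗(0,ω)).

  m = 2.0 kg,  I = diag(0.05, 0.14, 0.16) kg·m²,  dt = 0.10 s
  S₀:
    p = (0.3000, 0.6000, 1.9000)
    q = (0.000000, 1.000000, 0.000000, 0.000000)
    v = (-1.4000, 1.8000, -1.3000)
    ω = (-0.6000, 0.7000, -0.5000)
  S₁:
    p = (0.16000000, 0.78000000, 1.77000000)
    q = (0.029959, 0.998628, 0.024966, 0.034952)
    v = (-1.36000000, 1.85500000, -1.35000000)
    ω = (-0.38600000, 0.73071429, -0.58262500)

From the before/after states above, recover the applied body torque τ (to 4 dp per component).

τ = (0.1000, 0.0100, -0.1700)

rate change Δω = (0.21400000, 0.03071429, -0.08262500)
ω₀×(Iω₀) = (-0.0070, -0.0330, -0.0378)
applied torque τ = (0.1000, 0.0100, -0.1700)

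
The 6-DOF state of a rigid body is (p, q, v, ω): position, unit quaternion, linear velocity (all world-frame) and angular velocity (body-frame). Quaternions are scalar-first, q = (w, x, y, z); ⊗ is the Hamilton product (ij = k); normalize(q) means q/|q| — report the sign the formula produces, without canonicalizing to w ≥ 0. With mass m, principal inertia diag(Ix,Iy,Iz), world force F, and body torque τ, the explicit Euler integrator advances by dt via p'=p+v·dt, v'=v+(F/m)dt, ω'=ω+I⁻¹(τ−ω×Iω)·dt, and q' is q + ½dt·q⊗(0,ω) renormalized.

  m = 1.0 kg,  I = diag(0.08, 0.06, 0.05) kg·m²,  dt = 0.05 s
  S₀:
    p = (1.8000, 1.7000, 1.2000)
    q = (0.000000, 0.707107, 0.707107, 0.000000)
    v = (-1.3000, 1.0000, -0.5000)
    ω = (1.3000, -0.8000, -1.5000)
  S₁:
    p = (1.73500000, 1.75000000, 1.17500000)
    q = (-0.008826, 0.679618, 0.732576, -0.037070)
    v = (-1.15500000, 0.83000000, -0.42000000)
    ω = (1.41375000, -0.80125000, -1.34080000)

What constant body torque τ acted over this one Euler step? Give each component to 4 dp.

rate change Δω = (0.11375000, -0.00125000, 0.15920000)
I·α + gyro = (0.1700, -0.0600, 0.1800)

τ = (0.1700, -0.0600, 0.1800)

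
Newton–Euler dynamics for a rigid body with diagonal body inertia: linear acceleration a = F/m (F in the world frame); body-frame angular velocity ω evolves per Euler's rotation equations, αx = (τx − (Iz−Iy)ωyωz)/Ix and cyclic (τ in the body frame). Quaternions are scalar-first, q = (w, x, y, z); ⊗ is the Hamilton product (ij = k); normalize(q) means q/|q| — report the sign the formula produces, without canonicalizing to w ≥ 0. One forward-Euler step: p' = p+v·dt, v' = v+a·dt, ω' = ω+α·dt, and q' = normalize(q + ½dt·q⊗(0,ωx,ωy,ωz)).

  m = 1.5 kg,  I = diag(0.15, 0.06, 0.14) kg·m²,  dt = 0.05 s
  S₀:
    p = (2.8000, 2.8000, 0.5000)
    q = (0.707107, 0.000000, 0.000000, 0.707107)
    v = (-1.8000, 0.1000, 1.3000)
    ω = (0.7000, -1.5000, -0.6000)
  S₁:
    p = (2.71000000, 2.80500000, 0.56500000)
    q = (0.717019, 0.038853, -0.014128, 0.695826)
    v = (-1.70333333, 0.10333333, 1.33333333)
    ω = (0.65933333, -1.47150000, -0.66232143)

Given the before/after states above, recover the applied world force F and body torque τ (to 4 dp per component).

F = (2.9000, 0.1000, 1.0000)
τ = (-0.0500, 0.0300, -0.0800)

ω₁ − ω₀ = (-0.04066667, 0.02850000, -0.06232143)
gyro term ω₀×Iω₀ = (0.0720, -0.0042, 0.0945)
applied torque τ = (-0.0500, 0.0300, -0.0800)
Δv = v₁−v₀ = (0.09666667, 0.00333333, 0.03333333)
F = m·Δv/dt = (2.9000, 0.1000, 1.0000)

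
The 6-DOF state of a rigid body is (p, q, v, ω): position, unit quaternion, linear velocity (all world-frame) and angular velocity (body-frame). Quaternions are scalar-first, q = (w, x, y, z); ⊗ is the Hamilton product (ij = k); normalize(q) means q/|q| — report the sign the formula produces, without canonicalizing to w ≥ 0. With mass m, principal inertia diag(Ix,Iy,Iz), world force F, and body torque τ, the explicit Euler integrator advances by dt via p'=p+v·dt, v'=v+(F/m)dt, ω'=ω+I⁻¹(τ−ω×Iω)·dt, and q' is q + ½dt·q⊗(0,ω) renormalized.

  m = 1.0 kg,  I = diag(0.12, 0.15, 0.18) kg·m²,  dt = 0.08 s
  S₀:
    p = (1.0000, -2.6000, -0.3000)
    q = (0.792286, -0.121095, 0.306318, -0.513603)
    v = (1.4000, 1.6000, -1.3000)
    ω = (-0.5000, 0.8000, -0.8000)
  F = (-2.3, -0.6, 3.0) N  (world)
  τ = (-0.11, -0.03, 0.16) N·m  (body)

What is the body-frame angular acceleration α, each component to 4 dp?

α = (-0.7567, -0.0400, 0.9556)

gyro term ω×Iω = (-0.0192, -0.0240, -0.0120)
α = I⁻¹(τ − ω×Iω) = (-0.7567, -0.0400, 0.9556)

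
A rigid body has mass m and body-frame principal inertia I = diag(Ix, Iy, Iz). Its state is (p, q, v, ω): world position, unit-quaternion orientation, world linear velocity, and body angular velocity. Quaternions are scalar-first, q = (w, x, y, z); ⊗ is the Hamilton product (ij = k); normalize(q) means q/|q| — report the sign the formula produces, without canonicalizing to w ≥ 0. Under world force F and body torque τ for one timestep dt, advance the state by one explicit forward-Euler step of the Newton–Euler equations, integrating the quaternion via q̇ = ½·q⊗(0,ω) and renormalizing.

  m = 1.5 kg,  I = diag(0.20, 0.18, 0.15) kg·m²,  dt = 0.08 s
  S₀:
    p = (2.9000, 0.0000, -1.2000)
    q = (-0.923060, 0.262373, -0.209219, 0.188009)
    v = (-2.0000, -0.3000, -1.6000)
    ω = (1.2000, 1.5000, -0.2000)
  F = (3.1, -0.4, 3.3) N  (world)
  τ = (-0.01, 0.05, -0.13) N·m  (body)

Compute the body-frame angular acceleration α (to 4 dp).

α = (-0.0950, 0.3444, -0.6267)

precession coupling ω×(Iω) = (0.0090, -0.0120, -0.0360)
angular accel α = (-0.0950, 0.3444, -0.6267)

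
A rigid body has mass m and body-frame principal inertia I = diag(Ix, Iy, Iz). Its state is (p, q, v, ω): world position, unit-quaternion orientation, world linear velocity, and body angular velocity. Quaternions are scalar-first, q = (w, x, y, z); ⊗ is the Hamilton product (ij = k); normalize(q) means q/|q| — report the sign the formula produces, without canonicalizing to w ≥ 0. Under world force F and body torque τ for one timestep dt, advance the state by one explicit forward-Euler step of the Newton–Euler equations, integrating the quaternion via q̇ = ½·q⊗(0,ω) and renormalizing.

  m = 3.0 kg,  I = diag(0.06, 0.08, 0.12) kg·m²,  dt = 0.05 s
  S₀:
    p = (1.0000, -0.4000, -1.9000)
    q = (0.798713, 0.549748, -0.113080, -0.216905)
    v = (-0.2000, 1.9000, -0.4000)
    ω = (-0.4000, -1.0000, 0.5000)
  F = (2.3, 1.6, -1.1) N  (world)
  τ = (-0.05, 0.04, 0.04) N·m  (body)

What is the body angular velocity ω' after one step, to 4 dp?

ω' = (-0.4250, -0.9825, 0.5133)

gyro term ω×Iω = (-0.0200, 0.0120, 0.0080)
angular accel α = (-0.5000, 0.3500, 0.2667)
ω' = ω + α·dt = (-0.4250, -0.9825, 0.5133)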